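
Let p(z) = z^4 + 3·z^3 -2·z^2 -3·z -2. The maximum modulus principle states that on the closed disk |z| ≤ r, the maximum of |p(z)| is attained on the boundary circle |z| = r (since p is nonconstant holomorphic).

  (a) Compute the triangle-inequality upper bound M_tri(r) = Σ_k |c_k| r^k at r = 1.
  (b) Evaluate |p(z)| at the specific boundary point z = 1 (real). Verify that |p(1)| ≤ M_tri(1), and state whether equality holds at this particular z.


Coefficients: c_0 = -2, c_1 = -3, c_2 = -2, c_3 = 3, c_4 = 1. Radius r = 1.
Part (a). Triangle bound: M_tri(r) = Σ_k |c_k| r^k
  = |-2|·1^0 + |-3|·1^1 + |-2|·1^2 + |3|·1^3 + |1|·1^4
  = 2 + 3 + 2 + 3 + 1 = 11.
This bounds M(r) := max_{|z|=r} |p(z)| from above; equality holds iff all terms c_k z^k can be made to align in phase at a single z on |z|=r.
Part (b). At z = 1 (real, on the circle |z| = r):
  p(1) = (-2)·1^0 + (-3)·1^1 + (-2)·1^2 + (3)·1^3 + (1)·1^4 = -3.
  |p(1)| = 3.
Check: |p(1)| = 3 ≤ 11 = M_tri(1). ✓ Equality does not hold at z = 1 (the coefficients have mixed signs, so the terms do not all align in phase there).

M_tri(1) = 11; |p(1)| = 3; equality at z=1: no.


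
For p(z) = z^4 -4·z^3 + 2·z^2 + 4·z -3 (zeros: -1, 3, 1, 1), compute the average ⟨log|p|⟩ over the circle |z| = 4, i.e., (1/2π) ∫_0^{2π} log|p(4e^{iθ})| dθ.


Zeros: -1, 1, 1, 3; r = 4.
Inside |z| < r: -1, 1, 1, 3. Outside (|z| ≥ r): ∅.
p(0) = -3, so log|p(0)| = log(3) = 1.0986.
Apply Jensen: I(r) = log|p(0)| + Σ_k log(r/|z_k|), summed over zeros inside |z| < r.
  log(r/|z_k|) for z_k = -1: log(4/1) = 1.3863
  log(r/|z_k|) for z_k = 3: log(4/3) = 0.2877
  log(r/|z_k|) for z_k = 1: log(4/1) = 1.3863
  log(r/|z_k|) for z_k = 1: log(4/1) = 1.3863
Sum over inside zeros: 4.4466.
I(r) = log|p(0)| + (inside sum) = 1.0986 + 4.4466 = 5.5452.
Closed form (all zeros inside, monic): I(r) = n·log(r) = 4·log(4) = 5.5452. ✓

I(r) ≈ 5.5452.


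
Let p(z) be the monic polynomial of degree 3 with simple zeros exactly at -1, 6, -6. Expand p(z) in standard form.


The polynomial is p(z) = ∏_{α ∈ S} (z − α), where S = {-1, 6, -6}.
Expanding the product yields: p(z) = z^3 + z^2 -36·z -36.
The resulting polynomial has degree 3 and real coefficients as required.

p(z) = z^3 + z^2 -36·z -36.


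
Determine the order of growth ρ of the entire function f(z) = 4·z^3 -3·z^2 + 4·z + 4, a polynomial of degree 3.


|f(z)| ≤ Σ|c_k|·r^k = O(r^3) as r → ∞. Polynomial growth is O(e^{r^ε}) for every ε > 0 (since r^3/e^{r^ε} → 0), so ρ ≤ ε for all ε > 0, i.e. ρ = 0. Every nonconstant polynomial has order 0.
Therefore ρ = 0.

Order ρ = 0.


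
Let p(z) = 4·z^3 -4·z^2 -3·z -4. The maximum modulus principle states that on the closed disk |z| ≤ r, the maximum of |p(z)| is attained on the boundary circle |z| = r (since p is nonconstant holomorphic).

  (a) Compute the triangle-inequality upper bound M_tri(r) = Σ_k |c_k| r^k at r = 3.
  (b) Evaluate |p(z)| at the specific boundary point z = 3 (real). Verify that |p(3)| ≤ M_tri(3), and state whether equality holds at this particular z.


Coefficients: c_0 = -4, c_1 = -3, c_2 = -4, c_3 = 4. Radius r = 3.
Part (a). Triangle bound: M_tri(r) = Σ_k |c_k| r^k
  = |-4|·3^0 + |-3|·3^1 + |-4|·3^2 + |4|·3^3
  = 4 + 9 + 36 + 108 = 157.
This bounds M(r) := max_{|z|=r} |p(z)| from above; equality holds iff all terms c_k z^k can be made to align in phase at a single z on |z|=r.
Part (b). At z = 3 (real, on the circle |z| = r):
  p(3) = (-4)·3^0 + (-3)·3^1 + (-4)·3^2 + (4)·3^3 = 59.
  |p(3)| = 59.
Check: |p(3)| = 59 ≤ 157 = M_tri(3). ✓ Equality does not hold at z = 3 (the coefficients have mixed signs, so the terms do not all align in phase there).

M_tri(3) = 157; |p(3)| = 59; equality at z=3: no.


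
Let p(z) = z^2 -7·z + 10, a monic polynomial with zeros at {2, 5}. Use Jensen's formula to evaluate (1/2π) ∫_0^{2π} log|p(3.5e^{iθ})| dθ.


Zeros: 2, 5; r = 3.5.
Inside |z| < r: 2. Outside (|z| ≥ r): 5.
p(0) = 10, so log|p(0)| = log(10) = 2.3026.
Apply Jensen: I(r) = log|p(0)| + Σ_k log(r/|z_k|), summed over zeros inside |z| < r.
  log(r/|z_k|) for z_k = 2: log(3.5/2) = 0.5596
  Outside zeros (5) contribute nothing to the Jensen sum.
Sum over inside zeros: 0.5596.
I(r) = log|p(0)| + (inside sum) = 2.3026 + 0.5596 = 2.8622.
Note: since some zeros are outside |z| ≤ r, the simplified n·log(r) form does NOT apply — only the inside zeros contribute.

I(r) ≈ 2.8622.


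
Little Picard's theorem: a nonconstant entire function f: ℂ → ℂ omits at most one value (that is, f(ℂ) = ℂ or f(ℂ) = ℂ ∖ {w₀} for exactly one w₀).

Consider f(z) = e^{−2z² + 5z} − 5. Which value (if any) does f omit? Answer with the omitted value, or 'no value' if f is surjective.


Little Picard bounds the complement of f(ℂ) to at most one point.
The exponent g(z) = −2z² + 5z is a nonconstant polynomial, hence surjective onto ℂ. So e^{g(z)} takes every value in {e^w : w ∈ ℂ} = ℂ ∖ {0}. Adding -5 shifts the range to ℂ ∖ {-5}. f omits exactly -5.

Omitted value: -5.


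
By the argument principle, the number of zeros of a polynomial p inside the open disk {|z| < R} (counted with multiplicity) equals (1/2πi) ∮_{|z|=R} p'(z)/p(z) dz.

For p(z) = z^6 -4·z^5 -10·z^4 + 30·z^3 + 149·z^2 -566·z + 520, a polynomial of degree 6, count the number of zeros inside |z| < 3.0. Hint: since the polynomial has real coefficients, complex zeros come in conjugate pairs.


The zeros of p are: 2, 4, (-3 + 2i), (-3 - 2i), (2 + 1i), (2 - 1i).
Their magnitudes are: 2, 4, 3.606, 3.606, 2.236, 2.236.
Zeros with |z| < R = 3.0: 2, (2 + 1i), (2 - 1i).
Count = 3.
By the argument principle, (1/2πi) ∮_{|z|=R} p'(z)/p(z) dz equals exactly this count.

Number of zeros inside |z| < 3.0: 3.


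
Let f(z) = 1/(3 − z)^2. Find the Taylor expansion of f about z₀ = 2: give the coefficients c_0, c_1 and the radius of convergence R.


Let w = z − z₀, so z = z₀ + w.
Then 3 − z = 3 − (z₀ + w) = (3 − z₀) − w = 1 − w.
f(z) = 1/(1 − w)^2 = (1/(1)^2) · (1 − w/(1))^{−2}.
By the binomial series (1−u)^{−2} = Σ_{n≥0} C(n+1, 1) u^n for |u|<1, with u = w/(1):
  c_n = C(n+1, 1) / (1)^(n+2).
  c_0 = 1/(1)^2 = 1.
  c_1 = 2/(1)^3 = 2.
The series is valid for |w/d| < 1, i.e. |z − z₀| < |d|.
Radius of convergence: R = |3 − z₀| = |1| = 1 (distance from z₀ to the singularity z = 3).

c_0 = 1, c_1 = 2; R = 1.


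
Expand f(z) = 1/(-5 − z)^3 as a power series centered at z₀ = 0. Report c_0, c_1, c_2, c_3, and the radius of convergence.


Let w = z − z₀, so z = z₀ + w.
Then -5 − z = -5 − (z₀ + w) = (-5 − z₀) − w = -5 − w.
f(z) = 1/(-5 − w)^3 = (1/(-5)^3) · (1 − w/(-5))^{−3}.
By the binomial series (1−u)^{−3} = Σ_{n≥0} C(n+2, 2) u^n for |u|<1, with u = w/(-5):
  c_n = C(n+2, 2) / (-5)^(n+3).
  c_0 = 1/(-5)^3 = -1/125.
  c_1 = 3/(-5)^4 = 3/625.
  c_2 = 6/(-5)^5 = -6/3125.
  c_3 = 10/(-5)^6 = 2/3125.
The series is valid for |w/d| < 1, i.e. |z − z₀| < |d|.
Radius of convergence: R = |-5 − z₀| = |-5| = 5 (distance from z₀ to the singularity z = -5).

c_0 = -1/125, c_1 = 3/625, c_2 = -6/3125, c_3 = 2/3125; R = 5.


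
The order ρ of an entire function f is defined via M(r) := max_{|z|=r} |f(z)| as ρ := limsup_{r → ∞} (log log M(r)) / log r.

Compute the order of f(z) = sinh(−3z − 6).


sinh(w) is a linear combination of e^{iw} and e^{−iw} (or e^w, e^{−w} in the hyperbolic case), so |sinh(w)| ≤ e^{|w|}. With w = −3z − 6, |w| ≤ 3|z| + 6 = 3r + 6 on |z| = r, giving M(r) ≤ e^{3r + 6}, so ρ ≤ 1. On a suitable ray (z = it for sin/cos; z = t for sinh/cosh, t real → ∞), |sinh(−3z − 6)| grows like e^{3|t|}/2, so ρ ≥ 1. Hence ρ = 1.
Therefore ρ = 1.

Order ρ = 1.


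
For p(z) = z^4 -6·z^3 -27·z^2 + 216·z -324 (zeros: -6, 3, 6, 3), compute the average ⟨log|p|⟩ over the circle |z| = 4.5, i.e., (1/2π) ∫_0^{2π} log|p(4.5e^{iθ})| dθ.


Zeros: -6, 3, 3, 6; r = 4.5.
Inside |z| < r: 3, 3. Outside (|z| ≥ r): -6, 6.
p(0) = -324, so log|p(0)| = log(324) = 5.7807.
Apply Jensen: I(r) = log|p(0)| + Σ_k log(r/|z_k|), summed over zeros inside |z| < r.
  log(r/|z_k|) for z_k = 3: log(4.5/3) = 0.4055
  log(r/|z_k|) for z_k = 3: log(4.5/3) = 0.4055
  Outside zeros (-6, 6) contribute nothing to the Jensen sum.
Sum over inside zeros: 0.8109.
I(r) = log|p(0)| + (inside sum) = 5.7807 + 0.8109 = 6.5917.
Note: since some zeros are outside |z| ≤ r, the simplified n·log(r) form does NOT apply — only the inside zeros contribute.

I(r) ≈ 6.5917.


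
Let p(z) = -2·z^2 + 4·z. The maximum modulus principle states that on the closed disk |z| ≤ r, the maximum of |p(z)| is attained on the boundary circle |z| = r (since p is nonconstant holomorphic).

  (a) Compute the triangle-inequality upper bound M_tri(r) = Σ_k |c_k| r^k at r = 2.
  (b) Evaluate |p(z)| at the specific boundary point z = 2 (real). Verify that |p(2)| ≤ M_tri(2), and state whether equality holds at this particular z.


Coefficients: c_0 = 0, c_1 = 4, c_2 = -2. Radius r = 2.
Part (a). Triangle bound: M_tri(r) = Σ_k |c_k| r^k
  = |0|·2^0 + |4|·2^1 + |-2|·2^2
  = 0 + 8 + 8 = 16.
This bounds M(r) := max_{|z|=r} |p(z)| from above; equality holds iff all terms c_k z^k can be made to align in phase at a single z on |z|=r.
Part (b). At z = 2 (real, on the circle |z| = r):
  p(2) = (0)·2^0 + (4)·2^1 + (-2)·2^2 = 0.
  |p(2)| = 0.
Check: |p(2)| = 0 ≤ 16 = M_tri(2). ✓ Equality does not hold at z = 2 (the coefficients have mixed signs, so the terms do not all align in phase there).

M_tri(2) = 16; |p(2)| = 0; equality at z=2: no.


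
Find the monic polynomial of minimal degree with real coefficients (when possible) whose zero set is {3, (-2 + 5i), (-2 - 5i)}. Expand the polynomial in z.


The polynomial is p(z) = ∏_{α ∈ S} (z − α), where S = {3, (-2 + 5i), (-2 - 5i)}.
Expanding the product yields: p(z) = z^3 + z^2 + 17·z -87.
Note conjugate pairs combine to real quadratics: (z − (-2+5i))(z − (-2−5i)) = z² + 4z + 29.
The resulting polynomial has degree 3 and real coefficients as required.

p(z) = z^3 + z^2 + 17·z -87.


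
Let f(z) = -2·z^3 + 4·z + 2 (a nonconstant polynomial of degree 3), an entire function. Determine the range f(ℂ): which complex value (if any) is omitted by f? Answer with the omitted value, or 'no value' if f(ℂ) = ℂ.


Little Picard bounds the complement of f(ℂ) to at most one point.
For every w ∈ ℂ, the equation p(z) − w = 0 is a nonconstant polynomial in z and hence has at least one root by the fundamental theorem of algebra. So p is surjective onto ℂ, omitting no value.

Omitted value: no value.


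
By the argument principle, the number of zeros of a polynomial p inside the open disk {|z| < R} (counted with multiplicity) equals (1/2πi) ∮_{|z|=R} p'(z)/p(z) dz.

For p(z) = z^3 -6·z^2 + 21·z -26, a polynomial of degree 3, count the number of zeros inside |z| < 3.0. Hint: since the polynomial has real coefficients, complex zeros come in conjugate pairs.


The zeros of p are: 2, (2 + 3i), (2 - 3i).
Their magnitudes are: 2, 3.606, 3.606.
Zeros with |z| < R = 3.0: 2.
Count = 1.
By the argument principle, (1/2πi) ∮_{|z|=R} p'(z)/p(z) dz equals exactly this count.

Number of zeros inside |z| < 3.0: 1.


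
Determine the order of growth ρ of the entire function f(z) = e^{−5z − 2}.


|e^{−5z − 2}| = e^{Re(-5·z) + -2} ≤ e^{5|z|^1 + -2} = e^{5r^1 + -2} on |z| = r, so ρ ≤ 1. Choosing z on |z|=r so that -5·z is real positive (always possible by picking arg z appropriately) gives |f(z)| = e^{5r^1 + -2}, matching the bound. The additive constant -2 does not affect log log M(r) ~ 1·log r. Hence ρ = 1.
Therefore ρ = 1.

Order ρ = 1.


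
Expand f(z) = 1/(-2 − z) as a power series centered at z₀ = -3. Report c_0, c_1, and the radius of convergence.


Let w = z − z₀, so z = z₀ + w.
Then -2 − z = -2 − (z₀ + w) = (-2 − z₀) − w = 1 − w.
f(z) = 1/(1 − w) = (1/(1)) · 1/(1 − w/(1)) = Σ_{n≥0} w^n / (1)^(n+1).
So c_n = 1/(1)^(n+1):
  c_0 = 1/(1)^1 = 1.
  c_1 = 1/(1)^2 = 1.
The series is valid for |w/d| < 1, i.e. |z − z₀| < |d|.
Radius of convergence: R = |-2 − z₀| = |1| = 1 (distance from z₀ to the singularity z = -2).

c_0 = 1, c_1 = 1; R = 1.


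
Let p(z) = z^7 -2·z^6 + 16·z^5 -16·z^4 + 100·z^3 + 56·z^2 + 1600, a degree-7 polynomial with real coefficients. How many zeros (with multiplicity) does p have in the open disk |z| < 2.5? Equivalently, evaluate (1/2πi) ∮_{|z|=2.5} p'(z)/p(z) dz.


The zeros of p are: -2, (2 + 2i), (2 - 2i), (1 + 3i), (1 - 3i), (-1 + 3i), (-1 - 3i).
Their magnitudes are: 2, 2.828, 2.828, 3.162, 3.162, 3.162, 3.162.
Zeros with |z| < R = 2.5: -2.
Count = 1.
By the argument principle, (1/2πi) ∮_{|z|=R} p'(z)/p(z) dz equals exactly this count.

Number of zeros inside |z| < 2.5: 1.


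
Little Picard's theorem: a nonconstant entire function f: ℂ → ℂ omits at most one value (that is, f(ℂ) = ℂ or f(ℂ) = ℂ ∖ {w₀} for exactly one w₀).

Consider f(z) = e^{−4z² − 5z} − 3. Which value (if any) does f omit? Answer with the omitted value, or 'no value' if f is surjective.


Little Picard bounds the complement of f(ℂ) to at most one point.
The exponent g(z) = −4z² − 5z is a nonconstant polynomial, hence surjective onto ℂ. So e^{g(z)} takes every value in {e^w : w ∈ ℂ} = ℂ ∖ {0}. Adding -3 shifts the range to ℂ ∖ {-3}. f omits exactly -3.

Omitted value: -3.


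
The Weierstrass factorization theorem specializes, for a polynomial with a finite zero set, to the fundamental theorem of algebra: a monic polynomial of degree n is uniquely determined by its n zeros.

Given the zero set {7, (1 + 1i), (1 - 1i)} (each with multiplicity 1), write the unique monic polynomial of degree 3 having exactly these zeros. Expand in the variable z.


The polynomial is p(z) = ∏_{α ∈ S} (z − α), where S = {7, (1 + 1i), (1 - 1i)}.
Expanding the product yields: p(z) = z^3 -9·z^2 + 16·z -14.
Note conjugate pairs combine to real quadratics: (z − (1+1i))(z − (1−1i)) = z² − 2z + 2.
The resulting polynomial has degree 3 and real coefficients as required.

p(z) = z^3 -9·z^2 + 16·z -14.


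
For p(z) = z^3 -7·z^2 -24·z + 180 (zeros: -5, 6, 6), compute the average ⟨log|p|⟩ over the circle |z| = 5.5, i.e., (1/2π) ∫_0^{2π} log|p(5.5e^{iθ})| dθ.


Zeros: -5, 6, 6; r = 5.5.
Inside |z| < r: -5. Outside (|z| ≥ r): 6, 6.
p(0) = 180, so log|p(0)| = log(180) = 5.1930.
Apply Jensen: I(r) = log|p(0)| + Σ_k log(r/|z_k|), summed over zeros inside |z| < r.
  log(r/|z_k|) for z_k = -5: log(5.5/5) = 0.0953
  Outside zeros (6, 6) contribute nothing to the Jensen sum.
Sum over inside zeros: 0.0953.
I(r) = log|p(0)| + (inside sum) = 5.1930 + 0.0953 = 5.2883.
Note: since some zeros are outside |z| ≤ r, the simplified n·log(r) form does NOT apply — only the inside zeros contribute.

I(r) ≈ 5.2883.


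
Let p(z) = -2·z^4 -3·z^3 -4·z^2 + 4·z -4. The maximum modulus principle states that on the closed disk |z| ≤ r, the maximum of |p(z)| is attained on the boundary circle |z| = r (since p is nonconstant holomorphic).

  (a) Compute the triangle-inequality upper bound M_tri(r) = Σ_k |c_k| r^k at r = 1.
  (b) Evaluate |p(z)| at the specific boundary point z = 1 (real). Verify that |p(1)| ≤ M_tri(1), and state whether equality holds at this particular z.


Coefficients: c_0 = -4, c_1 = 4, c_2 = -4, c_3 = -3, c_4 = -2. Radius r = 1.
Part (a). Triangle bound: M_tri(r) = Σ_k |c_k| r^k
  = |-4|·1^0 + |4|·1^1 + |-4|·1^2 + |-3|·1^3 + |-2|·1^4
  = 4 + 4 + 4 + 3 + 2 = 17.
This bounds M(r) := max_{|z|=r} |p(z)| from above; equality holds iff all terms c_k z^k can be made to align in phase at a single z on |z|=r.
Part (b). At z = 1 (real, on the circle |z| = r):
  p(1) = (-4)·1^0 + (4)·1^1 + (-4)·1^2 + (-3)·1^3 + (-2)·1^4 = -9.
  |p(1)| = 9.
Check: |p(1)| = 9 ≤ 17 = M_tri(1). ✓ Equality does not hold at z = 1 (the coefficients have mixed signs, so the terms do not all align in phase there).

M_tri(1) = 17; |p(1)| = 9; equality at z=1: no.


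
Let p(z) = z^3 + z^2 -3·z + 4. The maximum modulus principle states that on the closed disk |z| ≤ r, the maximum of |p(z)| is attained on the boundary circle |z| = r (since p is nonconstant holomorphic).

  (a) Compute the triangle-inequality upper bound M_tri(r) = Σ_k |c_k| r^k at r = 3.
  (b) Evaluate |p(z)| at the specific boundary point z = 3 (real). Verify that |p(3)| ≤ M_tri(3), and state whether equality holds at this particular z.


Coefficients: c_0 = 4, c_1 = -3, c_2 = 1, c_3 = 1. Radius r = 3.
Part (a). Triangle bound: M_tri(r) = Σ_k |c_k| r^k
  = |4|·3^0 + |-3|·3^1 + |1|·3^2 + |1|·3^3
  = 4 + 9 + 9 + 27 = 49.
This bounds M(r) := max_{|z|=r} |p(z)| from above; equality holds iff all terms c_k z^k can be made to align in phase at a single z on |z|=r.
Part (b). At z = 3 (real, on the circle |z| = r):
  p(3) = (4)·3^0 + (-3)·3^1 + (1)·3^2 + (1)·3^3 = 31.
  |p(3)| = 31.
Check: |p(3)| = 31 ≤ 49 = M_tri(3). ✓ Equality does not hold at z = 3 (the coefficients have mixed signs, so the terms do not all align in phase there).

M_tri(3) = 49; |p(3)| = 31; equality at z=3: no.


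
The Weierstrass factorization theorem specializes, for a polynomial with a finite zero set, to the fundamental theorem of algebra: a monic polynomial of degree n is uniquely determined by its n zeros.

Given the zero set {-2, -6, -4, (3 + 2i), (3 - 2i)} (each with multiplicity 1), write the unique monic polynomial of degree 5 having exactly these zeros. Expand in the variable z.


The polynomial is p(z) = ∏_{α ∈ S} (z − α), where S = {-2, -6, -4, (3 + 2i), (3 - 2i)}.
Expanding the product yields: p(z) = z^5 + 6·z^4 -15·z^3 -60·z^2 + 284·z + 624.
Note conjugate pairs combine to real quadratics: (z − (3+2i))(z − (3−2i)) = z² − 6z + 13.
The resulting polynomial has degree 5 and real coefficients as required.

p(z) = z^5 + 6·z^4 -15·z^3 -60·z^2 + 284·z + 624.


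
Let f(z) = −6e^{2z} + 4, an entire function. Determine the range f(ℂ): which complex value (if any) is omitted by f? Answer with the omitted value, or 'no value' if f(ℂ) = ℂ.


Little Picard bounds the complement of f(ℂ) to at most one point.
e^{2z} is never zero on ℂ, so -6·e^{2z} takes every value in ℂ ∖ {0}. Adding 4 shifts the range to ℂ ∖ {4}. Thus f omits exactly the value 4.

Omitted value: 4.


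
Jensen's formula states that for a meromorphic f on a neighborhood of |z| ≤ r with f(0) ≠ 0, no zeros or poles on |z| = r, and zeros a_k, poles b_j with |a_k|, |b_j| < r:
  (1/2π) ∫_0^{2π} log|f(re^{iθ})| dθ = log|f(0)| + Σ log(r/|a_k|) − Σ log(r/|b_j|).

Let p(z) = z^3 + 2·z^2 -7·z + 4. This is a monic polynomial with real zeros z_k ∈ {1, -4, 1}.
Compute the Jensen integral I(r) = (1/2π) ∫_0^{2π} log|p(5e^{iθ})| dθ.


Zeros: -4, 1, 1; r = 5.
Inside |z| < r: -4, 1, 1. Outside (|z| ≥ r): ∅.
p(0) = 4, so log|p(0)| = log(4) = 1.3863.
Apply Jensen: I(r) = log|p(0)| + Σ_k log(r/|z_k|), summed over zeros inside |z| < r.
  log(r/|z_k|) for z_k = 1: log(5/1) = 1.6094
  log(r/|z_k|) for z_k = -4: log(5/4) = 0.2231
  log(r/|z_k|) for z_k = 1: log(5/1) = 1.6094
Sum over inside zeros: 3.4420.
I(r) = log|p(0)| + (inside sum) = 1.3863 + 3.4420 = 4.8283.
Closed form (all zeros inside, monic): I(r) = n·log(r) = 3·log(5) = 4.8283. ✓

I(r) ≈ 4.8283.


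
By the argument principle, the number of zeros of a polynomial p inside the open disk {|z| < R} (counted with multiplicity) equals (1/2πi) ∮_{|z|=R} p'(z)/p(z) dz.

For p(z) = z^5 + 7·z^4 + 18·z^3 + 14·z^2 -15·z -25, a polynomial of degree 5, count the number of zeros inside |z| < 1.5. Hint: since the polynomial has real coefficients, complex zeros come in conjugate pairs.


The zeros of p are: (-2 + 1i), (-2 - 1i), 1, (-2 + 1i), (-2 - 1i).
Their magnitudes are: 2.236, 2.236, 1, 2.236, 2.236.
Zeros with |z| < R = 1.5: 1.
Count = 1.
By the argument principle, (1/2πi) ∮_{|z|=R} p'(z)/p(z) dz equals exactly this count.

Number of zeros inside |z| < 1.5: 1.


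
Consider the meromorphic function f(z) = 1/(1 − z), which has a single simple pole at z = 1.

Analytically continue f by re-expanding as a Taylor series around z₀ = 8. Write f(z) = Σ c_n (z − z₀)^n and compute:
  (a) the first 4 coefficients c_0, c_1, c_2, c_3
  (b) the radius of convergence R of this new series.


Let w = z − z₀, so z = z₀ + w.
Then 1 − z = 1 − (z₀ + w) = (1 − z₀) − w = -7 − w.
f(z) = 1/(-7 − w) = (1/(-7)) · 1/(1 − w/(-7)) = Σ_{n≥0} w^n / (-7)^(n+1).
So c_n = 1/(-7)^(n+1):
  c_0 = 1/(-7)^1 = -1/7.
  c_1 = 1/(-7)^2 = 1/49.
  c_2 = 1/(-7)^3 = -1/343.
  c_3 = 1/(-7)^4 = 1/2401.
The series is valid for |w/d| < 1, i.e. |z − z₀| < |d|.
Radius of convergence: R = |1 − z₀| = |-7| = 7 (distance from z₀ to the singularity z = 1).

c_0 = -1/7, c_1 = 1/49, c_2 = -1/343, c_3 = 1/2401; R = 7.


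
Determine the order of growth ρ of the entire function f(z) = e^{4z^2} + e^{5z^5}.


Each summand is entire of order 2 and 5 respectively (as in the single-exponential case). The order of a sum is at most the max of the orders, so ρ ≤ 5. For the lower bound: on |z|=r choose arg z so that 5z^5 is real positive; then |e^{5z^5}| = e^{5r^5} while |e^{4z^2}| ≤ e^{4r^2} = o(e^{5r^5}). So |f| ≥ e^{5r^5}(1 − o(1)) and ρ ≥ 5. Hence ρ = max(2, 5) = 5.
Therefore ρ = 5.

Order ρ = 5.


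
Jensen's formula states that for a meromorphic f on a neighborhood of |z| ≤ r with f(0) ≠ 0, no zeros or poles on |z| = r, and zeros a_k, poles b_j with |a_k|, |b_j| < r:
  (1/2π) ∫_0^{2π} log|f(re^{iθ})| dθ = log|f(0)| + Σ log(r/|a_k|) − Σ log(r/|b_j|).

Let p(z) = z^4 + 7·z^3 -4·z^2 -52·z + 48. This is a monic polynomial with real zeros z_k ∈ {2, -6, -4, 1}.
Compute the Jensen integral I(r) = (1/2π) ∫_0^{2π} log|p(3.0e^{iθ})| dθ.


Zeros: -6, -4, 1, 2; r = 3.0.
Inside |z| < r: 1, 2. Outside (|z| ≥ r): -6, -4.
p(0) = 48, so log|p(0)| = log(48) = 3.8712.
Apply Jensen: I(r) = log|p(0)| + Σ_k log(r/|z_k|), summed over zeros inside |z| < r.
  log(r/|z_k|) for z_k = 2: log(3.0/2) = 0.4055
  log(r/|z_k|) for z_k = 1: log(3.0/1) = 1.0986
  Outside zeros (-6, -4) contribute nothing to the Jensen sum.
Sum over inside zeros: 1.5041.
I(r) = log|p(0)| + (inside sum) = 3.8712 + 1.5041 = 5.3753.
Note: since some zeros are outside |z| ≤ r, the simplified n·log(r) form does NOT apply — only the inside zeros contribute.

I(r) ≈ 5.3753.


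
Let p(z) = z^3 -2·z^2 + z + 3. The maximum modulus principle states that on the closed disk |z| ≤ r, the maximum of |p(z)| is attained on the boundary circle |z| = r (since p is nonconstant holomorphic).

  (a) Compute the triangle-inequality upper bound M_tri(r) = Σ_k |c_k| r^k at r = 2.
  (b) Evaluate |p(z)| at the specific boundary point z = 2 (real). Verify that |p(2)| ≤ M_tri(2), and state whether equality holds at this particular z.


Coefficients: c_0 = 3, c_1 = 1, c_2 = -2, c_3 = 1. Radius r = 2.
Part (a). Triangle bound: M_tri(r) = Σ_k |c_k| r^k
  = |3|·2^0 + |1|·2^1 + |-2|·2^2 + |1|·2^3
  = 3 + 2 + 8 + 8 = 21.
This bounds M(r) := max_{|z|=r} |p(z)| from above; equality holds iff all terms c_k z^k can be made to align in phase at a single z on |z|=r.
Part (b). At z = 2 (real, on the circle |z| = r):
  p(2) = (3)·2^0 + (1)·2^1 + (-2)·2^2 + (1)·2^3 = 5.
  |p(2)| = 5.
Check: |p(2)| = 5 ≤ 21 = M_tri(2). ✓ Equality does not hold at z = 2 (the coefficients have mixed signs, so the terms do not all align in phase there).

M_tri(2) = 21; |p(2)| = 5; equality at z=2: no.


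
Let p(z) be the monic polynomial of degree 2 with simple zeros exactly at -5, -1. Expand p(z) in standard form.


The polynomial is p(z) = ∏_{α ∈ S} (z − α), where S = {-5, -1}.
Expanding the product yields: p(z) = z^2 + 6·z + 5.
The resulting polynomial has degree 2 and real coefficients as required.

p(z) = z^2 + 6·z + 5.


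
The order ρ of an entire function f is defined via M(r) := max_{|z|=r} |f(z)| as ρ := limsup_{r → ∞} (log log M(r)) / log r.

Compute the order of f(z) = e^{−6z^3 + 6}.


|e^{−6z^3 + 6}| = e^{Re(-6·z^3) + 6} ≤ e^{6|z|^3 + 6} = e^{6r^3 + 6} on |z| = r, so ρ ≤ 3. Choosing z on |z|=r so that -6·z^3 is real positive (always possible by picking arg z appropriately) gives |f(z)| = e^{6r^3 + 6}, matching the bound. The additive constant 6 does not affect log log M(r) ~ 3·log r. Hence ρ = 3.
Therefore ρ = 3.

Order ρ = 3.


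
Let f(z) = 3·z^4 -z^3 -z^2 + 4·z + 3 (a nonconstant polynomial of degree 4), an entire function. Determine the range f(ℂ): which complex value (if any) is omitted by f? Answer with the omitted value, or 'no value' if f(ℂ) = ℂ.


Little Picard bounds the complement of f(ℂ) to at most one point.
For every w ∈ ℂ, the equation p(z) − w = 0 is a nonconstant polynomial in z and hence has at least one root by the fundamental theorem of algebra. So p is surjective onto ℂ, omitting no value.

Omitted value: no value.


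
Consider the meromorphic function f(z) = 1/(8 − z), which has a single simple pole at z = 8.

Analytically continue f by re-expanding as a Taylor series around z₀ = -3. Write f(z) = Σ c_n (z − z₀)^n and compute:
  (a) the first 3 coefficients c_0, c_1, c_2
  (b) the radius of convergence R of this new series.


Let w = z − z₀, so z = z₀ + w.
Then 8 − z = 8 − (z₀ + w) = (8 − z₀) − w = 11 − w.
f(z) = 1/(11 − w) = (1/(11)) · 1/(1 − w/(11)) = Σ_{n≥0} w^n / (11)^(n+1).
So c_n = 1/(11)^(n+1):
  c_0 = 1/(11)^1 = 1/11.
  c_1 = 1/(11)^2 = 1/121.
  c_2 = 1/(11)^3 = 1/1331.
The series is valid for |w/d| < 1, i.e. |z − z₀| < |d|.
Radius of convergence: R = |8 − z₀| = |11| = 11 (distance from z₀ to the singularity z = 8).

c_0 = 1/11, c_1 = 1/121, c_2 = 1/1331; R = 11.


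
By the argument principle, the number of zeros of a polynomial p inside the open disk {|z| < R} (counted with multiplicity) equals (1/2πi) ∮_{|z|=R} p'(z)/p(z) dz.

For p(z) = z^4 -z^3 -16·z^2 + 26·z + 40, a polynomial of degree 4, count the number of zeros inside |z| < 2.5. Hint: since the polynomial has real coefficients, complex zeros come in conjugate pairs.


The zeros of p are: (3 + 1i), (3 - 1i), -4, -1.
Their magnitudes are: 3.162, 3.162, 4, 1.
Zeros with |z| < R = 2.5: -1.
Count = 1.
By the argument principle, (1/2πi) ∮_{|z|=R} p'(z)/p(z) dz equals exactly this count.

Number of zeros inside |z| < 2.5: 1.


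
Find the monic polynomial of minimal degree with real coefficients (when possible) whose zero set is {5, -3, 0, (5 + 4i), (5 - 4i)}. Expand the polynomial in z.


The polynomial is p(z) = ∏_{α ∈ S} (z − α), where S = {5, -3, 0, (5 + 4i), (5 - 4i)}.
Expanding the product yields: p(z) = z^5 -12·z^4 + 46·z^3 + 68·z^2 -615·z.
Note conjugate pairs combine to real quadratics: (z − (5+4i))(z − (5−4i)) = z² − 10z + 41.
The resulting polynomial has degree 5 and real coefficients as required.

p(z) = z^5 -12·z^4 + 46·z^3 + 68·z^2 -615·z.


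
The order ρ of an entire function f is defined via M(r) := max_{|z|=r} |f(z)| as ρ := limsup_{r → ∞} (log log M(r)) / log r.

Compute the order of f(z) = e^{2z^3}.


|e^{2z^3}| = e^{Re(2·z^3) + 0} ≤ e^{2|z|^3 + 0} = e^{2r^3 + 0} on |z| = r, so ρ ≤ 3. Choosing z on |z|=r so that 2·z^3 is real positive (always possible by picking arg z appropriately) gives |f(z)| = e^{2r^3 + 0}, matching the bound. The additive constant 0 does not affect log log M(r) ~ 3·log r. Hence ρ = 3.
Therefore ρ = 3.

Order ρ = 3.


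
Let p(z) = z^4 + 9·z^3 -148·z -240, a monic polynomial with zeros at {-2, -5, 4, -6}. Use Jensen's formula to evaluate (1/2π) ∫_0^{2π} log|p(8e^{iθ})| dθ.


Zeros: -6, -5, -2, 4; r = 8.
Inside |z| < r: -6, -5, -2, 4. Outside (|z| ≥ r): ∅.
p(0) = -240, so log|p(0)| = log(240) = 5.4806.
Apply Jensen: I(r) = log|p(0)| + Σ_k log(r/|z_k|), summed over zeros inside |z| < r.
  log(r/|z_k|) for z_k = -2: log(8/2) = 1.3863
  log(r/|z_k|) for z_k = -5: log(8/5) = 0.4700
  log(r/|z_k|) for z_k = 4: log(8/4) = 0.6931
  log(r/|z_k|) for z_k = -6: log(8/6) = 0.2877
Sum over inside zeros: 2.8371.
I(r) = log|p(0)| + (inside sum) = 5.4806 + 2.8371 = 8.3178.
Closed form (all zeros inside, monic): I(r) = n·log(r) = 4·log(8) = 8.3178. ✓

I(r) ≈ 8.3178.


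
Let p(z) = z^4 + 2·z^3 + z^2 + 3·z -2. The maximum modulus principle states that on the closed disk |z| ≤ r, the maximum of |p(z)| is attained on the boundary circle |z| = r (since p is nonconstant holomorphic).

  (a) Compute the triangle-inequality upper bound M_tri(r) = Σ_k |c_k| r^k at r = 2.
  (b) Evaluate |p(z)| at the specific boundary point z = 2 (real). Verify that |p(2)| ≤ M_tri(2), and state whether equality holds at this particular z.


Coefficients: c_0 = -2, c_1 = 3, c_2 = 1, c_3 = 2, c_4 = 1. Radius r = 2.
Part (a). Triangle bound: M_tri(r) = Σ_k |c_k| r^k
  = |-2|·2^0 + |3|·2^1 + |1|·2^2 + |2|·2^3 + |1|·2^4
  = 2 + 6 + 4 + 16 + 16 = 44.
This bounds M(r) := max_{|z|=r} |p(z)| from above; equality holds iff all terms c_k z^k can be made to align in phase at a single z on |z|=r.
Part (b). At z = 2 (real, on the circle |z| = r):
  p(2) = (-2)·2^0 + (3)·2^1 + (1)·2^2 + (2)·2^3 + (1)·2^4 = 40.
  |p(2)| = 40.
Check: |p(2)| = 40 ≤ 44 = M_tri(2). ✓ Equality does not hold at z = 2 (the coefficients have mixed signs, so the terms do not all align in phase there).

M_tri(2) = 44; |p(2)| = 40; equality at z=2: no.


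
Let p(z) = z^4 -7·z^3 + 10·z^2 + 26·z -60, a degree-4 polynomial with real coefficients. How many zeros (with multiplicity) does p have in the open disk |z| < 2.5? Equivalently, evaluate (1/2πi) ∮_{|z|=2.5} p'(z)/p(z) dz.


The zeros of p are: -2, 3, (3 + 1i), (3 - 1i).
Their magnitudes are: 2, 3, 3.162, 3.162.
Zeros with |z| < R = 2.5: -2.
Count = 1.
By the argument principle, (1/2πi) ∮_{|z|=R} p'(z)/p(z) dz equals exactly this count.

Number of zeros inside |z| < 2.5: 1.


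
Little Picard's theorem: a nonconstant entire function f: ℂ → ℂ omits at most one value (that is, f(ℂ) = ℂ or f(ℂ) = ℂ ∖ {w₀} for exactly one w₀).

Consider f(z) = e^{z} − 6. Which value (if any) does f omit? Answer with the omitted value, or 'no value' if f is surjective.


Little Picard bounds the complement of f(ℂ) to at most one point.
e^{z} is never zero on ℂ, so 1·e^{z} takes every value in ℂ ∖ {0}. Adding -6 shifts the range to ℂ ∖ {-6}. Thus f omits exactly the value -6.

Omitted value: -6.


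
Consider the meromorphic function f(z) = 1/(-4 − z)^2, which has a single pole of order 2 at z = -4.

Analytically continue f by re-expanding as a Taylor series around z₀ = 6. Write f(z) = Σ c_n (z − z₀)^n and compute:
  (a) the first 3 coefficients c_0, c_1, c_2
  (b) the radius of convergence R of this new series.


Let w = z − z₀, so z = z₀ + w.
Then -4 − z = -4 − (z₀ + w) = (-4 − z₀) − w = -10 − w.
f(z) = 1/(-10 − w)^2 = (1/(-10)^2) · (1 − w/(-10))^{−2}.
By the binomial series (1−u)^{−2} = Σ_{n≥0} C(n+1, 1) u^n for |u|<1, with u = w/(-10):
  c_n = C(n+1, 1) / (-10)^(n+2).
  c_0 = 1/(-10)^2 = 1/100.
  c_1 = 2/(-10)^3 = -1/500.
  c_2 = 3/(-10)^4 = 3/10000.
The series is valid for |w/d| < 1, i.e. |z − z₀| < |d|.
Radius of convergence: R = |-4 − z₀| = |-10| = 10 (distance from z₀ to the singularity z = -4).

c_0 = 1/100, c_1 = -1/500, c_2 = 3/10000; R = 10.


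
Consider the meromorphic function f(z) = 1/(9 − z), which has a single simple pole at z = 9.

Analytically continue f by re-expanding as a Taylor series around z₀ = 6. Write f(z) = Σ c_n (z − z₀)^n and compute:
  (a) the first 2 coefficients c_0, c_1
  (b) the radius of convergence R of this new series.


Let w = z − z₀, so z = z₀ + w.
Then 9 − z = 9 − (z₀ + w) = (9 − z₀) − w = 3 − w.
f(z) = 1/(3 − w) = (1/(3)) · 1/(1 − w/(3)) = Σ_{n≥0} w^n / (3)^(n+1).
So c_n = 1/(3)^(n+1):
  c_0 = 1/(3)^1 = 1/3.
  c_1 = 1/(3)^2 = 1/9.
The series is valid for |w/d| < 1, i.e. |z − z₀| < |d|.
Radius of convergence: R = |9 − z₀| = |3| = 3 (distance from z₀ to the singularity z = 9).

c_0 = 1/3, c_1 = 1/9; R = 3.


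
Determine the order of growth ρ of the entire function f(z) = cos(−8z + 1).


cos(w) is a linear combination of e^{iw} and e^{−iw} (or e^w, e^{−w} in the hyperbolic case), so |cos(w)| ≤ e^{|w|}. With w = −8z + 1, |w| ≤ 8|z| + 1 = 8r + 1 on |z| = r, giving M(r) ≤ e^{8r + 1}, so ρ ≤ 1. On a suitable ray (z = it for sin/cos; z = t for sinh/cosh, t real → ∞), |cos(−8z + 1)| grows like e^{8|t|}/2, so ρ ≥ 1. Hence ρ = 1.
Therefore ρ = 1.

Order ρ = 1.


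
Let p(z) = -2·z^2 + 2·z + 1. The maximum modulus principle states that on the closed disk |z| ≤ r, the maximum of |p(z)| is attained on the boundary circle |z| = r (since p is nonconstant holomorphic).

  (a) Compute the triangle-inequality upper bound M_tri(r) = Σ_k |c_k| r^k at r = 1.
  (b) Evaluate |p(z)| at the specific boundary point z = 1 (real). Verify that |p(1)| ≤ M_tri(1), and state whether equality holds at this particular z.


Coefficients: c_0 = 1, c_1 = 2, c_2 = -2. Radius r = 1.
Part (a). Triangle bound: M_tri(r) = Σ_k |c_k| r^k
  = |1|·1^0 + |2|·1^1 + |-2|·1^2
  = 1 + 2 + 2 = 5.
This bounds M(r) := max_{|z|=r} |p(z)| from above; equality holds iff all terms c_k z^k can be made to align in phase at a single z on |z|=r.
Part (b). At z = 1 (real, on the circle |z| = r):
  p(1) = (1)·1^0 + (2)·1^1 + (-2)·1^2 = 1.
  |p(1)| = 1.
Check: |p(1)| = 1 ≤ 5 = M_tri(1). ✓ Equality does not hold at z = 1 (the coefficients have mixed signs, so the terms do not all align in phase there).

M_tri(1) = 5; |p(1)| = 1; equality at z=1: no.


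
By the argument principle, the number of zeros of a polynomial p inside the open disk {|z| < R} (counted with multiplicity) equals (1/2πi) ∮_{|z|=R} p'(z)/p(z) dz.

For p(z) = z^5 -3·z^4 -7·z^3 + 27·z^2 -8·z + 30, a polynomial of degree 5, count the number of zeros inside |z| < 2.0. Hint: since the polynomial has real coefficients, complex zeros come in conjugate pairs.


The zeros of p are: (3 + 1i), (3 - 1i), -3, (0 + 1i), (0 - 1i).
Their magnitudes are: 3.162, 3.162, 3, 1, 1.
Zeros with |z| < R = 2.0: (0 + 1i), (0 - 1i).
Count = 2.
By the argument principle, (1/2πi) ∮_{|z|=R} p'(z)/p(z) dz equals exactly this count.

Number of zeros inside |z| < 2.0: 2.


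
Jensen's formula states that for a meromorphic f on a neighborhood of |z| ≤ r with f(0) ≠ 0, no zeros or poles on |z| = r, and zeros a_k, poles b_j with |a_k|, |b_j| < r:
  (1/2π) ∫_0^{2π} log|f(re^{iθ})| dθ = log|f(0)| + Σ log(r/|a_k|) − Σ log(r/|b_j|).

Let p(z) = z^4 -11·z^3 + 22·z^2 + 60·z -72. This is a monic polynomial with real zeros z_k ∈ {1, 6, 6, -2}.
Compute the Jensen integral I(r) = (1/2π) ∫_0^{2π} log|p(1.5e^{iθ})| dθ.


Zeros: -2, 1, 6, 6; r = 1.5.
Inside |z| < r: 1. Outside (|z| ≥ r): -2, 6, 6.
p(0) = -72, so log|p(0)| = log(72) = 4.2767.
Apply Jensen: I(r) = log|p(0)| + Σ_k log(r/|z_k|), summed over zeros inside |z| < r.
  log(r/|z_k|) for z_k = 1: log(1.5/1) = 0.4055
  Outside zeros (-2, 6, 6) contribute nothing to the Jensen sum.
Sum over inside zeros: 0.4055.
I(r) = log|p(0)| + (inside sum) = 4.2767 + 0.4055 = 4.6821.
Note: since some zeros are outside |z| ≤ r, the simplified n·log(r) form does NOT apply — only the inside zeros contribute.

I(r) ≈ 4.6821.


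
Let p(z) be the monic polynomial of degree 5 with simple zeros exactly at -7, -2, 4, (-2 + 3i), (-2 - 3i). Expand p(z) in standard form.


The polynomial is p(z) = ∏_{α ∈ S} (z − α), where S = {-7, -2, 4, (-2 + 3i), (-2 - 3i)}.
Expanding the product yields: p(z) = z^5 + 9·z^4 + 11·z^3 -79·z^2 -510·z -728.
Note conjugate pairs combine to real quadratics: (z − (-2+3i))(z − (-2−3i)) = z² + 4z + 13.
The resulting polynomial has degree 5 and real coefficients as required.

p(z) = z^5 + 9·z^4 + 11·z^3 -79·z^2 -510·z -728.


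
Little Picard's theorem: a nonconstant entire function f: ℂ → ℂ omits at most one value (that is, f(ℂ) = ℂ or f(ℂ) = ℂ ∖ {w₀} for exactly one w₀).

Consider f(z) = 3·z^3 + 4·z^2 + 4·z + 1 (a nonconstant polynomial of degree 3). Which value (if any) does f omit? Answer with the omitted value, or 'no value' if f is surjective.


Little Picard bounds the complement of f(ℂ) to at most one point.
For every w ∈ ℂ, the equation p(z) − w = 0 is a nonconstant polynomial in z and hence has at least one root by the fundamental theorem of algebra. So p is surjective onto ℂ, omitting no value.

Omitted value: no value.


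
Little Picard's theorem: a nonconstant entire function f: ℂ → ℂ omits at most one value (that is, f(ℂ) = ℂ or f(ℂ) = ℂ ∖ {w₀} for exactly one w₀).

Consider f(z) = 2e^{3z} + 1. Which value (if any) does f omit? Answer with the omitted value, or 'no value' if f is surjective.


Little Picard bounds the complement of f(ℂ) to at most one point.
e^{3z} is never zero on ℂ, so 2·e^{3z} takes every value in ℂ ∖ {0}. Adding 1 shifts the range to ℂ ∖ {1}. Thus f omits exactly the value 1.

Omitted value: 1.


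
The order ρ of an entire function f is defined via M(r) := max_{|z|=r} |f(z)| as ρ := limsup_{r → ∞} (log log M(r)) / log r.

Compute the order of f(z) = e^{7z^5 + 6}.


|e^{7z^5 + 6}| = e^{Re(7·z^5) + 6} ≤ e^{7|z|^5 + 6} = e^{7r^5 + 6} on |z| = r, so ρ ≤ 5. Choosing z on |z|=r so that 7·z^5 is real positive (always possible by picking arg z appropriately) gives |f(z)| = e^{7r^5 + 6}, matching the bound. The additive constant 6 does not affect log log M(r) ~ 5·log r. Hence ρ = 5.
Therefore ρ = 5.

Order ρ = 5.


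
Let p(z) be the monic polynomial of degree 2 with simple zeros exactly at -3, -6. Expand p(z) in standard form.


The polynomial is p(z) = ∏_{α ∈ S} (z − α), where S = {-3, -6}.
Expanding the product yields: p(z) = z^2 + 9·z + 18.
The resulting polynomial has degree 2 and real coefficients as required.

p(z) = z^2 + 9·z + 18.


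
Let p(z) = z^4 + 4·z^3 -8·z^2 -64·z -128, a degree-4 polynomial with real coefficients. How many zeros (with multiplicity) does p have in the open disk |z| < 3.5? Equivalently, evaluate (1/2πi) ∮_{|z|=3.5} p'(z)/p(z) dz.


The zeros of p are: 4, -4, (-2 + 2i), (-2 - 2i).
Their magnitudes are: 4, 4, 2.828, 2.828.
Zeros with |z| < R = 3.5: (-2 + 2i), (-2 - 2i).
Count = 2.
By the argument principle, (1/2πi) ∮_{|z|=R} p'(z)/p(z) dz equals exactly this count.

Number of zeros inside |z| < 3.5: 2.


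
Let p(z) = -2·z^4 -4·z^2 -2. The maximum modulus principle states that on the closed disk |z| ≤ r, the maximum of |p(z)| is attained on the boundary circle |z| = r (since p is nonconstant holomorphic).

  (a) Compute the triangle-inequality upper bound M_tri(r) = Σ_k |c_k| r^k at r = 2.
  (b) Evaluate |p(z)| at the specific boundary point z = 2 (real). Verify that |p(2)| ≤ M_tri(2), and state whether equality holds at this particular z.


Coefficients: c_0 = -2, c_1 = 0, c_2 = -4, c_3 = 0, c_4 = -2. Radius r = 2.
Part (a). Triangle bound: M_tri(r) = Σ_k |c_k| r^k
  = |-2|·2^0 + |0|·2^1 + |-4|·2^2 + |0|·2^3 + |-2|·2^4
  = 2 + 0 + 16 + 0 + 32 = 50.
This bounds M(r) := max_{|z|=r} |p(z)| from above; equality holds iff all terms c_k z^k can be made to align in phase at a single z on |z|=r.
Part (b). At z = 2 (real, on the circle |z| = r):
  p(2) = (-2)·2^0 + (0)·2^1 + (-4)·2^2 + (0)·2^3 + (-2)·2^4 = -50.
  |p(2)| = 50.
Since all nonzero coefficients share the same sign, |p(2)| = 50 = M_tri(2); the triangle bound is attained at z = 2, so in fact M(r) = 50.

M_tri(2) = 50; |p(2)| = 50; equality at z=2: yes.


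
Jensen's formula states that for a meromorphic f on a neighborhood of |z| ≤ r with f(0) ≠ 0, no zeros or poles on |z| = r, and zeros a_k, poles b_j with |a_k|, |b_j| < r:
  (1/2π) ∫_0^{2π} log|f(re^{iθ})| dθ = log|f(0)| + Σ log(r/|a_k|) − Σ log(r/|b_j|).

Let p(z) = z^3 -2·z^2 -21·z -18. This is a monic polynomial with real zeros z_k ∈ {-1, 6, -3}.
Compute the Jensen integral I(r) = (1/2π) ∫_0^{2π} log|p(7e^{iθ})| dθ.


Zeros: -3, -1, 6; r = 7.
Inside |z| < r: -3, -1, 6. Outside (|z| ≥ r): ∅.
p(0) = -18, so log|p(0)| = log(18) = 2.8904.
Apply Jensen: I(r) = log|p(0)| + Σ_k log(r/|z_k|), summed over zeros inside |z| < r.
  log(r/|z_k|) for z_k = -1: log(7/1) = 1.9459
  log(r/|z_k|) for z_k = 6: log(7/6) = 0.1542
  log(r/|z_k|) for z_k = -3: log(7/3) = 0.8473
Sum over inside zeros: 2.9474.
I(r) = log|p(0)| + (inside sum) = 2.8904 + 2.9474 = 5.8377.
Closed form (all zeros inside, monic): I(r) = n·log(r) = 3·log(7) = 5.8377. ✓

I(r) ≈ 5.8377.
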